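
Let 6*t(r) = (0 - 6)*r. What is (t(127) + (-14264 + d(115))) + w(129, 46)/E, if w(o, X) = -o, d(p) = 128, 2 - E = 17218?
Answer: -245551679/17216 ≈ -14263.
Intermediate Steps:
E = -17216 (E = 2 - 1*17218 = 2 - 17218 = -17216)
t(r) = -r (t(r) = ((0 - 6)*r)/6 = (-6*r)/6 = -r)
(t(127) + (-14264 + d(115))) + w(129, 46)/E = (-1*127 + (-14264 + 128)) - 1*129/(-17216) = (-127 - 14136) - 129*(-1/17216) = -14263 + 129/17216 = -245551679/17216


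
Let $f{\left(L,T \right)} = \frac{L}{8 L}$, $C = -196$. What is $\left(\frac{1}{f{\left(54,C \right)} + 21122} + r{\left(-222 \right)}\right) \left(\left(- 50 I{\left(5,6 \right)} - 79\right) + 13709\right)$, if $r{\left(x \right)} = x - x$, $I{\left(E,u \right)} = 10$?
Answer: $\frac{105040}{168977} \approx 0.62162$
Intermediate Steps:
$r{\left(x \right)} = 0$
$f{\left(L,T \right)} = \frac{1}{8}$ ($f{\left(L,T \right)} = L \frac{1}{8 L} = \frac{1}{8}$)
$\left(\frac{1}{f{\left(54,C \right)} + 21122} + r{\left(-222 \right)}\right) \left(\left(- 50 I{\left(5,6 \right)} - 79\right) + 13709\right) = \left(\frac{1}{\frac{1}{8} + 21122} + 0\right) \left(\left(\left(-50\right) 10 - 79\right) + 13709\right) = \left(\frac{1}{\frac{168977}{8}} + 0\right) \left(\left(-500 - 79\right) + 13709\right) = \left(\frac{8}{168977} + 0\right) \left(-579 + 13709\right) = \frac{8}{168977} \cdot 13130 = \frac{105040}{168977}$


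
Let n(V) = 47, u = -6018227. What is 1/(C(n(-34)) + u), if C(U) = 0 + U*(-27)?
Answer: -1/6019496 ≈ -1.6613e-7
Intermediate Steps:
C(U) = -27*U (C(U) = 0 - 27*U = -27*U)
1/(C(n(-34)) + u) = 1/(-27*47 - 6018227) = 1/(-1269 - 6018227) = 1/(-6019496) = -1/6019496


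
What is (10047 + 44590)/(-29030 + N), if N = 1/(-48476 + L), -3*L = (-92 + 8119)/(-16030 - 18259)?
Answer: -272451370697605/144760204567817 ≈ -1.8821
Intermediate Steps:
L = 8027/102867 (L = -(-92 + 8119)/(3*(-16030 - 18259)) = -8027/(3*(-34289)) = -8027*(-1)/(3*34289) = -1/3*(-8027/34289) = 8027/102867 ≈ 0.078033)
N = -102867/4986572665 (N = 1/(-48476 + 8027/102867) = 1/(-4986572665/102867) = -102867/4986572665 ≈ -2.0629e-5)
(10047 + 44590)/(-29030 + N) = (10047 + 44590)/(-29030 - 102867/4986572665) = 54637/(-144760204567817/4986572665) = 54637*(-4986572665/144760204567817) = -272451370697605/144760204567817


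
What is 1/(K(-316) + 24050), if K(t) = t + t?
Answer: 1/23418 ≈ 4.2702e-5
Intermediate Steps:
K(t) = 2*t
1/(K(-316) + 24050) = 1/(2*(-316) + 24050) = 1/(-632 + 24050) = 1/23418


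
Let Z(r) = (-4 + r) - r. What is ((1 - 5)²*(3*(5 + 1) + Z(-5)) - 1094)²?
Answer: 756900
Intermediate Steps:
Z(r) = -4
((1 - 5)²*(3*(5 + 1) + Z(-5)) - 1094)² = ((1 - 5)²*(3*(5 + 1) - 4) - 1094)² = ((-4)²*(3*6 - 4) - 1094)² = (16*(18 - 4) - 1094)² = (16*14 - 1094)² = (224 - 1094)² = (-870)² = 756900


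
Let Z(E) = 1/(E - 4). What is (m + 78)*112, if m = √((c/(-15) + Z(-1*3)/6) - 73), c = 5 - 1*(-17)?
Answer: 8736 + 8*I*√3285030/15 ≈ 8736.0 + 966.65*I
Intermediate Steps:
c = 22 (c = 5 + 17 = 22)
Z(E) = 1/(-4 + E)
m = I*√3285030/210 (m = √((22/(-15) + 1/(-4 - 1*3*6)) - 73) = √((22*(-1/15) + (⅙)/(-4 - 3)) - 73) = √((-22/15 + (⅙)/(-7)) - 73) = √((-22/15 - ⅐*⅙) - 73) = √((-22/15 - 1/42) - 73) = √(-313/210 - 73) = √(-15643/210) = I*√3285030/210 ≈ 8.6308*I)
(m + 78)*112 = (I*√3285030/210 + 78)*112 = (78 + I*√3285030/210)*112 = 8736 + 8*I*√3285030/15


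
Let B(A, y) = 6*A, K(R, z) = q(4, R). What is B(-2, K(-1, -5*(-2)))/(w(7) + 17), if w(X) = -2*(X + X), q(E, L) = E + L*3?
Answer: 12/11 ≈ 1.0909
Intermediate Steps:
q(E, L) = E + 3*L
K(R, z) = 4 + 3*R
w(X) = -4*X
B(-2, K(-1, -5*(-2)))/(w(7) + 17) = (6*(-2))/(-4*7 + 17) = -12/(-28 + 17) = -12/(-11) = -1/11*(-12) = 12/11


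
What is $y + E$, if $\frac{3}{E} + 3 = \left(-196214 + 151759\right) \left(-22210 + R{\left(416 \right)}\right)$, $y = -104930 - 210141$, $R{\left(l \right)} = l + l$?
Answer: $- \frac{99810185464358}{316786329} \approx -3.1507 \cdot 10^{5}$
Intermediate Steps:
$R{\left(l \right)} = 2 l$
$y = -315071$ ($y = -104930 - 210141 = -315071$)
$E = \frac{1}{316786329}$ ($E = \frac{3}{-3 + \left(-196214 + 151759\right) \left(-22210 + 2 \cdot 416\right)} = \frac{3}{-3 - 44455 \left(-22210 + 832\right)} = \frac{3}{-3 - -950358990} = \frac{3}{-3 + 950358990} = \frac{3}{950358987} = 3 \cdot \frac{1}{950358987} = \frac{1}{316786329} \approx 3.1567 \cdot 10^{-9}$)
$y + E = -315071 + \frac{1}{316786329} = - \frac{99810185464358}{316786329}$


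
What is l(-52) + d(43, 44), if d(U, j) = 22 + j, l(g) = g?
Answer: 14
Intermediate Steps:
l(-52) + d(43, 44) = -52 + (22 + 44) = -52 + 66 = 14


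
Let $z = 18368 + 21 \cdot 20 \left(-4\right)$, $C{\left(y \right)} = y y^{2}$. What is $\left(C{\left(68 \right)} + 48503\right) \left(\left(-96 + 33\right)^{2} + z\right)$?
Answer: $7497148295$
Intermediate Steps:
$C{\left(y \right)} = y^{3}$
$z = 16688$ ($z = 18368 + 420 \left(-4\right) = 18368 - 1680 = 16688$)
$\left(C{\left(68 \right)} + 48503\right) \left(\left(-96 + 33\right)^{2} + z\right) = \left(68^{3} + 48503\right) \left(\left(-96 + 33\right)^{2} + 16688\right) = \left(314432 + 48503\right) \left(\left(-63\right)^{2} + 16688\right) = 362935 \left(3969 + 16688\right) = 362935 \cdot 20657 = 7497148295$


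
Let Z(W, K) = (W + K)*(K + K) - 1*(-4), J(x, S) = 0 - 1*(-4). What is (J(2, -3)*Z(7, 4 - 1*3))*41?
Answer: 3280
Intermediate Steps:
J(x, S) = 4 (J(x, S) = 0 + 4 = 4)
Z(W, K) = 4 + 2*K*(K + W) (Z(W, K) = (K + W)*(2*K) + 4 = 2*K*(K + W) + 4 = 4 + 2*K*(K + W))
(J(2, -3)*Z(7, 4 - 1*3))*41 = (4*(4 + 2*(4 - 1*3)² + 2*(4 - 1*3)*7))*41 = (4*(4 + 2*(4 - 3)² + 2*(4 - 3)*7))*41 = (4*(4 + 2*1² + 2*1*7))*41 = (4*(4 + 2*1 + 14))*41 = (4*(4 + 2 + 14))*41 = (4*20)*41 = 80*41 = 3280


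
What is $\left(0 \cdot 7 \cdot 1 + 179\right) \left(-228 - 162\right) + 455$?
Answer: $-69355$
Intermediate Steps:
$\left(0 \cdot 7 \cdot 1 + 179\right) \left(-228 - 162\right) + 455 = \left(0 \cdot 1 + 179\right) \left(-390\right) + 455 = \left(0 + 179\right) \left(-390\right) + 455 = 179 \left(-390\right) + 455 = -69810 + 455 = -69355$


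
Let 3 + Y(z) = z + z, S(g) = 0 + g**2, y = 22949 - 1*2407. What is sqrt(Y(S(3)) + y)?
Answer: sqrt(20557) ≈ 143.38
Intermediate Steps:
y = 20542 (y = 22949 - 2407 = 20542)
S(g) = g**2
Y(z) = -3 + 2*z (Y(z) = -3 + (z + z) = -3 + 2*z)
sqrt(Y(S(3)) + y) = sqrt((-3 + 2*3**2) + 20542) = sqrt((-3 + 2*9) + 20542) = sqrt((-3 + 18) + 20542) = sqrt(15 + 20542) = sqrt(20557)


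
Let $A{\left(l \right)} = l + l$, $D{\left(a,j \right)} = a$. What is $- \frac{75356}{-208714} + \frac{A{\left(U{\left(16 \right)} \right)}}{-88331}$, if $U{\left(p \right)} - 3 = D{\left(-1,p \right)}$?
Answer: $\frac{3327717990}{9217958167} \approx 0.361$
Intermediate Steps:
$U{\left(p \right)} = 2$ ($U{\left(p \right)} = 3 - 1 = 2$)
$A{\left(l \right)} = 2 l$
$- \frac{75356}{-208714} + \frac{A{\left(U{\left(16 \right)} \right)}}{-88331} = - \frac{75356}{-208714} + \frac{2 \cdot 2}{-88331} = \left(-75356\right) \left(- \frac{1}{208714}\right) + 4 \left(- \frac{1}{88331}\right) = \frac{37678}{104357} - \frac{4}{88331} = \frac{3327717990}{9217958167}$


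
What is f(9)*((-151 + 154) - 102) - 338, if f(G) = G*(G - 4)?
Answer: -4793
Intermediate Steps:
f(G) = G*(-4 + G)
f(9)*((-151 + 154) - 102) - 338 = (9*(-4 + 9))*((-151 + 154) - 102) - 338 = (9*5)*(3 - 102) - 338 = 45*(-99) - 338 = -4455 - 338 = -4793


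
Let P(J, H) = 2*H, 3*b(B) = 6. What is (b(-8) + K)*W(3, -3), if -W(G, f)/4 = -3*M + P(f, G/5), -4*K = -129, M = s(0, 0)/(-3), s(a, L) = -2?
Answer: 548/5 ≈ 109.60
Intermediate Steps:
b(B) = 2 (b(B) = (⅓)*6 = 2)
M = ⅔ (M = -2/(-3) = -2*(-⅓) = ⅔ ≈ 0.66667)
K = 129/4 (K = -¼*(-129) = 129/4 ≈ 32.250)
W(G, f) = 8 - 8*G/5 (W(G, f) = -4*(-3*⅔ + 2*(G/5)) = -4*(-2 + 2*(G*(⅕))) = -4*(-2 + 2*(G/5)) = -4*(-2 + 2*G/5) = 8 - 8*G/5)
(b(-8) + K)*W(3, -3) = (2 + 129/4)*(8 - 8/5*3) = 137*(8 - 24/5)/4 = (137/4)*(16/5) = 548/5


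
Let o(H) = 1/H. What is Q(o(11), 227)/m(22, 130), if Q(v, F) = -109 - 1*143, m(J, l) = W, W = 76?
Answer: -63/19 ≈ -3.3158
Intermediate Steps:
m(J, l) = 76
Q(v, F) = -252 (Q(v, F) = -109 - 143 = -252)
Q(o(11), 227)/m(22, 130) = -252/76 = -252*1/76 = -63/19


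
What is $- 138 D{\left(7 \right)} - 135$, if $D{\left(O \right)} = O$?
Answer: $-1101$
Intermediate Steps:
$- 138 D{\left(7 \right)} - 135 = \left(-138\right) 7 - 135 = -966 - 135 = -1101$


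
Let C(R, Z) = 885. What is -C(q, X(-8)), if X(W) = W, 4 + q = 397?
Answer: -885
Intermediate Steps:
q = 393 (q = -4 + 397 = 393)
-C(q, X(-8)) = -1*885 = -885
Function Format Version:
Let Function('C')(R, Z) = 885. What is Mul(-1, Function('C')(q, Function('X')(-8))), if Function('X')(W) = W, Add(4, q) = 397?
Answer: -885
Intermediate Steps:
q = 393 (q = Add(-4, 397) = 393)
Mul(-1, Function('C')(q, Function('X')(-8))) = Mul(-1, 885) = -885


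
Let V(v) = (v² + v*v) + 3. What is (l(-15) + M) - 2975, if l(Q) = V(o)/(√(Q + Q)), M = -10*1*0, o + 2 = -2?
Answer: -2975 - 7*I*√30/6 ≈ -2975.0 - 6.3901*I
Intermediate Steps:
o = -4 (o = -2 - 2 = -4)
V(v) = 3 + 2*v² (V(v) = (v² + v²) + 3 = 2*v² + 3 = 3 + 2*v²)
M = 0 (M = -10*0 = 0)
l(Q) = 35*√2/(2*√Q) (l(Q) = (3 + 2*(-4)²)/(√(Q + Q)) = (3 + 2*16)/(√(2*Q)) = (3 + 32)/((√2*√Q)) = 35*(√2/(2*√Q)) = 35*√2/(2*√Q))
(l(-15) + M) - 2975 = (35*√2/(2*√(-15)) + 0) - 2975 = (35*√2*(-I*√15/15)/2 + 0) - 2975 = (-7*I*√30/6 + 0) - 2975 = -7*I*√30/6 - 2975 = -2975 - 7*I*√30/6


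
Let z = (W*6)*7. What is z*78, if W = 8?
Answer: 26208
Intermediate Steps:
z = 336 (z = (8*6)*7 = 48*7 = 336)
z*78 = 336*78 = 26208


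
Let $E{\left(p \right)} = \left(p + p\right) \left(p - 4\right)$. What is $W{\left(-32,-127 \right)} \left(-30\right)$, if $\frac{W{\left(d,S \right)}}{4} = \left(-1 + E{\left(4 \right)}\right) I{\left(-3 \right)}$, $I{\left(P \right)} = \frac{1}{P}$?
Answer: $-40$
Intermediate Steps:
$E{\left(p \right)} = 2 p \left(-4 + p\right)$
$W{\left(d,S \right)} = \frac{4}{3}$ ($W{\left(d,S \right)} = 4 \frac{-1 + 2 \cdot 4 \left(-4 + 4\right)}{-3} = 4 \left(-1 + 2 \cdot 4 \cdot 0\right) \left(- \frac{1}{3}\right) = 4 \left(-1 + 0\right) \left(- \frac{1}{3}\right) = 4 \left(\left(-1\right) \left(- \frac{1}{3}\right)\right) = 4 \cdot \frac{1}{3} = \frac{4}{3}$)
$W{\left(-32,-127 \right)} \left(-30\right) = \frac{4}{3} \left(-30\right) = -40$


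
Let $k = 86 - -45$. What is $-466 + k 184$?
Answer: $23638$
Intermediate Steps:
$k = 131$ ($k = 86 + 45 = 131$)
$-466 + k 184 = -466 + 131 \cdot 184 = -466 + 24104 = 23638$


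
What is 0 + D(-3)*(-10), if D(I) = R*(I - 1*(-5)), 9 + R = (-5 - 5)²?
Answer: -1820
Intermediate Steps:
R = 91 (R = -9 + (-5 - 5)² = -9 + (-10)² = -9 + 100 = 91)
D(I) = 455 + 91*I (D(I) = 91*(I - 1*(-5)) = 91*(I + 5) = 91*(5 + I) = 455 + 91*I)
0 + D(-3)*(-10) = 0 + (455 + 91*(-3))*(-10) = 0 + (455 - 273)*(-10) = 0 + 182*(-10) = 0 - 1820 = -1820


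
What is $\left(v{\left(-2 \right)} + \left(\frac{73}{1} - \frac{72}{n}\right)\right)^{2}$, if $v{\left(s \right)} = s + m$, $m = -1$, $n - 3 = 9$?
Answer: $4096$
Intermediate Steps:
$n = 12$ ($n = 3 + 9 = 12$)
$v{\left(s \right)} = -1 + s$ ($v{\left(s \right)} = s - 1 = -1 + s$)
$\left(v{\left(-2 \right)} + \left(\frac{73}{1} - \frac{72}{n}\right)\right)^{2} = \left(\left(-1 - 2\right) + \left(\frac{73}{1} - \frac{72}{12}\right)\right)^{2} = \left(-3 + \left(73 \cdot 1 - 6\right)\right)^{2} = \left(-3 + \left(73 - 6\right)\right)^{2} = \left(-3 + 67\right)^{2} = 64^{2} = 4096$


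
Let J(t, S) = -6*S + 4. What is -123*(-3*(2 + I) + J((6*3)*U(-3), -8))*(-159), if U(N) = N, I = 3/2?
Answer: 1623231/2 ≈ 8.1162e+5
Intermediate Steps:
I = 3/2 (I = 3*(1/2) = 3/2 ≈ 1.5000)
J(t, S) = 4 - 6*S
-123*(-3*(2 + I) + J((6*3)*U(-3), -8))*(-159) = -123*(-3*(2 + 3/2) + (4 - 6*(-8)))*(-159) = -123*(-3*7/2 + (4 + 48))*(-159) = -123*(-21/2 + 52)*(-159) = -123*83/2*(-159) = -10209/2*(-159) = 1623231/2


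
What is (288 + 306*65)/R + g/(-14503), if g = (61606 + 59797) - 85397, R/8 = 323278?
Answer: -46413469905/18754003336 ≈ -2.4749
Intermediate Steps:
R = 2586224 (R = 8*323278 = 2586224)
g = 36006 (g = 121403 - 85397 = 36006)
(288 + 306*65)/R + g/(-14503) = (288 + 306*65)/2586224 + 36006/(-14503) = (288 + 19890)*(1/2586224) + 36006*(-1/14503) = 20178*(1/2586224) - 36006/14503 = 10089/1293112 - 36006/14503 = -46413469905/18754003336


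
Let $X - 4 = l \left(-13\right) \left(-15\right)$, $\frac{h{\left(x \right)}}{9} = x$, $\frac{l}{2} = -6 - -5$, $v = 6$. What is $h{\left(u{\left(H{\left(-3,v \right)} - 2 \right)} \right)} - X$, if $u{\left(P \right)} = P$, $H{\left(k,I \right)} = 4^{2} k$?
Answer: $-64$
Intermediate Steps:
$l = -2$ ($l = 2 \left(-6 - -5\right) = 2 \left(-6 + 5\right) = 2 \left(-1\right) = -2$)
$H{\left(k,I \right)} = 16 k$
$h{\left(x \right)} = 9 x$
$X = -386$ ($X = 4 + \left(-2\right) \left(-13\right) \left(-15\right) = 4 + 26 \left(-15\right) = 4 - 390 = -386$)
$h{\left(u{\left(H{\left(-3,v \right)} - 2 \right)} \right)} - X = 9 \left(16 \left(-3\right) - 2\right) - -386 = 9 \left(-48 - 2\right) + 386 = 9 \left(-50\right) + 386 = -450 + 386 = -64$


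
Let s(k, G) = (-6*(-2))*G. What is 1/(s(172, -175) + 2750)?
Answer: 1/650 ≈ 0.0015385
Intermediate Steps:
s(k, G) = 12*G
1/(s(172, -175) + 2750) = 1/(12*(-175) + 2750) = 1/(-2100 + 2750) = 1/650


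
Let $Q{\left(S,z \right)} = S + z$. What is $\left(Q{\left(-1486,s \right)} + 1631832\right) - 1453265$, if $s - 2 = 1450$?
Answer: $178533$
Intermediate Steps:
$s = 1452$ ($s = 2 + 1450 = 1452$)
$\left(Q{\left(-1486,s \right)} + 1631832\right) - 1453265 = \left(\left(-1486 + 1452\right) + 1631832\right) - 1453265 = \left(-34 + 1631832\right) - 1453265 = 1631798 - 1453265 = 178533$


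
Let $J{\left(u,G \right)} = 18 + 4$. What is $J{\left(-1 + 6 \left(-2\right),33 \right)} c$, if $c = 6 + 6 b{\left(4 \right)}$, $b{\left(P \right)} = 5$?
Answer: $792$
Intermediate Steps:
$J{\left(u,G \right)} = 22$
$c = 36$ ($c = 6 + 6 \cdot 5 = 6 + 30 = 36$)
$J{\left(-1 + 6 \left(-2\right),33 \right)} c = 22 \cdot 36 = 792$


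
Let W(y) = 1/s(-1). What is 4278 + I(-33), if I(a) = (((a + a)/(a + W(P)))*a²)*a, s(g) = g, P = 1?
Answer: -1113195/17 ≈ -65482.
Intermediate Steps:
W(y) = -1 (W(y) = 1/(-1) = -1)
I(a) = 2*a⁴/(-1 + a) (I(a) = (((a + a)/(a - 1))*a²)*a = (((2*a)/(-1 + a))*a²)*a = ((2*a/(-1 + a))*a²)*a = (2*a³/(-1 + a))*a = 2*a⁴/(-1 + a))
4278 + I(-33) = 4278 + 2*(-33)⁴/(-1 - 33) = 4278 + 2*1185921/(-34) = 4278 + 2*1185921*(-1/34) = 4278 - 1185921/17 = -1113195/17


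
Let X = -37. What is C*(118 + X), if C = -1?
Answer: -81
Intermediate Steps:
C*(118 + X) = -(118 - 37) = -1*81 = -81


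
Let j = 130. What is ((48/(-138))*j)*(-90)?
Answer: 93600/23 ≈ 4069.6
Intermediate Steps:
((48/(-138))*j)*(-90) = ((48/(-138))*130)*(-90) = ((48*(-1/138))*130)*(-90) = -8/23*130*(-90) = -1040/23*(-90) = 93600/23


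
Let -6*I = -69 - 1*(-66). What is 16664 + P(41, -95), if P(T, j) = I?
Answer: 33329/2 ≈ 16665.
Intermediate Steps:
I = 1/2 (I = -(-69 - 1*(-66))/6 = -(-69 + 66)/6 = -1/6*(-3) = 1/2 ≈ 0.50000)
P(T, j) = 1/2
16664 + P(41, -95) = 16664 + 1/2 = 33329/2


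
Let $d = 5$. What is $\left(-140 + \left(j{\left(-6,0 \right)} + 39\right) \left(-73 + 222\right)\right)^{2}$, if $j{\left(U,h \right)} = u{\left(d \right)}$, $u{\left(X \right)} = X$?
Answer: $41165056$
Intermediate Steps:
$j{\left(U,h \right)} = 5$
$\left(-140 + \left(j{\left(-6,0 \right)} + 39\right) \left(-73 + 222\right)\right)^{2} = \left(-140 + \left(5 + 39\right) \left(-73 + 222\right)\right)^{2} = \left(-140 + 44 \cdot 149\right)^{2} = \left(-140 + 6556\right)^{2} = 6416^{2} = 41165056$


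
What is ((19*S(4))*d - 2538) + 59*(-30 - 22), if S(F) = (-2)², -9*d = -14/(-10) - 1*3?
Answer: -251662/45 ≈ -5592.5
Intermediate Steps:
d = 8/45 (d = -(-14/(-10) - 1*3)/9 = -(-14*(-⅒) - 3)/9 = -(7/5 - 3)/9 = -⅑*(-8/5) = 8/45 ≈ 0.17778)
S(F) = 4
((19*S(4))*d - 2538) + 59*(-30 - 22) = ((19*4)*(8/45) - 2538) + 59*(-30 - 22) = (76*(8/45) - 2538) + 59*(-52) = (608/45 - 2538) - 3068 = -113602/45 - 3068 = -251662/45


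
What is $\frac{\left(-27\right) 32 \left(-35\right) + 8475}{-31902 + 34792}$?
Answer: $\frac{7743}{578} \approx 13.396$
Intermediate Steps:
$\frac{\left(-27\right) 32 \left(-35\right) + 8475}{-31902 + 34792} = \frac{\left(-864\right) \left(-35\right) + 8475}{2890} = \left(30240 + 8475\right) \frac{1}{2890} = 38715 \cdot \frac{1}{2890} = \frac{7743}{578}$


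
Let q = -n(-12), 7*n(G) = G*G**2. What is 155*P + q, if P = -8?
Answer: -6952/7 ≈ -993.14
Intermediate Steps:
n(G) = G**3/7 (n(G) = (G*G**2)/7 = G**3/7)
q = 1728/7 (q = -(-12)**3/7 = -(-1728)/7 = -1*(-1728/7) = 1728/7 ≈ 246.86)
155*P + q = 155*(-8) + 1728/7 = -1240 + 1728/7 = -6952/7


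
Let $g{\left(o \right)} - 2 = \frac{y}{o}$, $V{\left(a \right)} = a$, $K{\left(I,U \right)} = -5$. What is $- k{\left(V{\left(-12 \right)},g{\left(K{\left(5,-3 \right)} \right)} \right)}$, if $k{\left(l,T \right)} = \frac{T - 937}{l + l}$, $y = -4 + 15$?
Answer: $- \frac{781}{20} \approx -39.05$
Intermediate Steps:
$y = 11$
$g{\left(o \right)} = 2 + \frac{11}{o}$
$k{\left(l,T \right)} = \frac{-937 + T}{2 l}$
$- k{\left(V{\left(-12 \right)},g{\left(K{\left(5,-3 \right)} \right)} \right)} = - \frac{-937 + \left(2 + \frac{11}{-5}\right)}{2 \left(-12\right)} = - \frac{\left(-1\right) \left(-937 + \left(2 + 11 \left(- \frac{1}{5}\right)\right)\right)}{2 \cdot 12} = - \frac{\left(-1\right) \left(-937 + \left(2 - \frac{11}{5}\right)\right)}{2 \cdot 12} = - \frac{\left(-1\right) \left(-937 - \frac{1}{5}\right)}{2 \cdot 12} = - \frac{\left(-1\right) \left(-4686\right)}{2 \cdot 12 \cdot 5} = \left(-1\right) \frac{781}{20} = - \frac{781}{20}$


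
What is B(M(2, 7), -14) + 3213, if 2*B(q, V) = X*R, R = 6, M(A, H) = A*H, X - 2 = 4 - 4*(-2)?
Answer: 3255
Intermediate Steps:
X = 14 (X = 2 + (4 - 4*(-2)) = 2 + (4 + 8) = 2 + 12 = 14)
B(q, V) = 42 (B(q, V) = (14*6)/2 = (½)*84 = 42)
B(M(2, 7), -14) + 3213 = 42 + 3213 = 3255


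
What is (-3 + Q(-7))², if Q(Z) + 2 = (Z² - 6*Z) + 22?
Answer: 11664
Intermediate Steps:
Q(Z) = 20 + Z² - 6*Z (Q(Z) = -2 + ((Z² - 6*Z) + 22) = -2 + (22 + Z² - 6*Z) = 20 + Z² - 6*Z)
(-3 + Q(-7))² = (-3 + (20 + (-7)² - 6*(-7)))² = (-3 + (20 + 49 + 42))² = (-3 + 111)² = 108² = 11664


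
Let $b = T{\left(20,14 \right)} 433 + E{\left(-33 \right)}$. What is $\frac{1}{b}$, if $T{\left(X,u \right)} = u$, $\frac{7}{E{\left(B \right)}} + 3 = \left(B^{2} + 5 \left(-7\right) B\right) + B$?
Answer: $\frac{2208}{13384903} \approx 0.00016496$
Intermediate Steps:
$E{\left(B \right)} = \frac{7}{-3 + B^{2} - 34 B}$ ($E{\left(B \right)} = \frac{7}{-3 + \left(\left(B^{2} + 5 \left(-7\right) B\right) + B\right)} = \frac{7}{-3 + \left(\left(B^{2} - 35 B\right) + B\right)} = \frac{7}{-3 + \left(B^{2} - 34 B\right)} = \frac{7}{-3 + B^{2} - 34 B}$)
$b = \frac{13384903}{2208}$ ($b = 14 \cdot 433 + \frac{7}{-3 + \left(-33\right)^{2} - -1122} = 6062 + \frac{7}{-3 + 1089 + 1122} = 6062 + \frac{7}{2208} = \frac{13384903}{2208} \approx 6062.0$)
$\frac{1}{b} = \frac{1}{\frac{13384903}{2208}} = \frac{2208}{13384903}$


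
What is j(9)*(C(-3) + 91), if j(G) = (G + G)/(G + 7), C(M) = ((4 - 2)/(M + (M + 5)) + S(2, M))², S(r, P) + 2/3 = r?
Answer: 823/8 ≈ 102.88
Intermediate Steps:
S(r, P) = -⅔ + r
C(M) = (4/3 + 2/(5 + 2*M))² (C(M) = ((4 - 2)/(M + (M + 5)) + (-⅔ + 2))² = (2/(M + (5 + M)) + 4/3)² = (2/(5 + 2*M) + 4/3)² = (4/3 + 2/(5 + 2*M))²)
j(G) = 2*G/(7 + G) (j(G) = (2*G)/(7 + G) = 2*G/(7 + G))
j(9)*(C(-3) + 91) = (2*9/(7 + 9))*(4*(13 + 4*(-3))²/(9*(5 + 2*(-3))²) + 91) = (2*9/16)*(4*(13 - 12)²/(9*(5 - 6)²) + 91) = (2*9*(1/16))*((4/9)*1²/(-1)² + 91) = 9*((4/9)*1*1 + 91)/8 = 9*(4/9 + 91)/8 = (9/8)*(823/9) = 823/8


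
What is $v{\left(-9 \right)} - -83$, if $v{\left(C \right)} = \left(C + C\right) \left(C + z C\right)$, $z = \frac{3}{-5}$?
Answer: $\frac{739}{5} \approx 147.8$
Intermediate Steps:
$z = - \frac{3}{5}$ ($z = 3 \left(- \frac{1}{5}\right) = - \frac{3}{5} \approx -0.6$)
$v{\left(C \right)} = \frac{4 C^{2}}{5}$ ($v{\left(C \right)} = \left(C + C\right) \left(C - \frac{3 C}{5}\right) = 2 C \frac{2 C}{5} = \frac{4 C^{2}}{5}$)
$v{\left(-9 \right)} - -83 = \frac{4 \left(-9\right)^{2}}{5} - -83 = \frac{4}{5} \cdot 81 + 83 = \frac{324}{5} + 83 = \frac{739}{5}$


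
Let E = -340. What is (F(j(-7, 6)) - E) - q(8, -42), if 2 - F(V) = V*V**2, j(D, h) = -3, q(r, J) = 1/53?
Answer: 19556/53 ≈ 368.98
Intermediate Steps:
q(r, J) = 1/53
F(V) = 2 - V**3 (F(V) = 2 - V*V**2 = 2 - V**3)
(F(j(-7, 6)) - E) - q(8, -42) = ((2 - 1*(-3)**3) - 1*(-340)) - 1*1/53 = ((2 - 1*(-27)) + 340) - 1/53 = ((2 + 27) + 340) - 1/53 = (29 + 340) - 1/53 = 369 - 1/53 = 19556/53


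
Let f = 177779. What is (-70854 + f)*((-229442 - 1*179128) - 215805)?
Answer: -66761296875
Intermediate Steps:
(-70854 + f)*((-229442 - 1*179128) - 215805) = (-70854 + 177779)*((-229442 - 1*179128) - 215805) = 106925*((-229442 - 179128) - 215805) = 106925*(-408570 - 215805) = 106925*(-624375) = -66761296875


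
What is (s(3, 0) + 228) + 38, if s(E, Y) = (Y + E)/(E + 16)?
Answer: 5057/19 ≈ 266.16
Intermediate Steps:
s(E, Y) = (E + Y)/(16 + E)
(s(3, 0) + 228) + 38 = ((3 + 0)/(16 + 3) + 228) + 38 = (3/19 + 228) + 38 = 4335/19 + 38 = 5057/19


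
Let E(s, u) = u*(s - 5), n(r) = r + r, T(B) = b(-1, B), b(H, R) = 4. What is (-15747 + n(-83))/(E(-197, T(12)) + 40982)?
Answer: -15913/40174 ≈ -0.39610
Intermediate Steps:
T(B) = 4
n(r) = 2*r
E(s, u) = u*(-5 + s)
(-15747 + n(-83))/(E(-197, T(12)) + 40982) = (-15747 + 2*(-83))/(4*(-5 - 197) + 40982) = (-15747 - 166)/(4*(-202) + 40982) = -15913/(-808 + 40982) = -15913/40174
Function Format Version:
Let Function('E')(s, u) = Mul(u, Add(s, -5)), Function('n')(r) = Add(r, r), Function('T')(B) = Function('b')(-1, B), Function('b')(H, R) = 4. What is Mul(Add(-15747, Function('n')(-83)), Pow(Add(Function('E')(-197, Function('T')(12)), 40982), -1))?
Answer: Rational(-15913, 40174) ≈ -0.39610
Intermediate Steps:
Function('T')(B) = 4
Function('n')(r) = Mul(2, r)
Function('E')(s, u) = Mul(u, Add(-5, s))
Mul(Add(-15747, Function('n')(-83)), Pow(Add(Function('E')(-197, Function('T')(12)), 40982), -1)) = Mul(Add(-15747, Mul(2, -83)), Pow(Add(Mul(4, Add(-5, -197)), 40982), -1)) = Mul(Add(-15747, -166), Pow(Add(Mul(4, -202), 40982), -1)) = Mul(-15913, Pow(Add(-808, 40982), -1)) = Mul(-15913, Pow(40174, -1)) = Mul(-15913, Rational(1, 40174)) = Rational(-15913, 40174)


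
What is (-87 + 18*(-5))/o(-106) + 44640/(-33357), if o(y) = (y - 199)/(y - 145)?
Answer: -498522213/3391295 ≈ -147.00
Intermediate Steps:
o(y) = (-199 + y)/(-145 + y)
(-87 + 18*(-5))/o(-106) + 44640/(-33357) = (-87 + 18*(-5))/(((-199 - 106)/(-145 - 106))) + 44640/(-33357) = (-87 - 90)/((-305/(-251))) + 44640*(-1/33357) = -177/((-1/251*(-305))) - 14880/11119 = -177/305/251 - 14880/11119 = -177*251/305 - 14880/11119 = -44427/305 - 14880/11119 = -498522213/3391295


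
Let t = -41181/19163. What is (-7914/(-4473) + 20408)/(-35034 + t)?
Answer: -583148601458/1001054004993 ≈ -0.58253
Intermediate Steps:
t = -41181/19163 (t = -41181*1/19163 = -41181/19163 ≈ -2.1490)
(-7914/(-4473) + 20408)/(-35034 + t) = (-7914/(-4473) + 20408)/(-35034 - 41181/19163) = (-7914*(-1/4473) + 20408)/(-671397723/19163) = (2638/1491 + 20408)*(-19163/671397723) = (30430966/1491)*(-19163/671397723) = -583148601458/1001054004993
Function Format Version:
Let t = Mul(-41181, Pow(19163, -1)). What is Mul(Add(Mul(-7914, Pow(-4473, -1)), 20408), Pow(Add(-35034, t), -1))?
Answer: Rational(-583148601458, 1001054004993) ≈ -0.58253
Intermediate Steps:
t = Rational(-41181, 19163) (t = Mul(-41181, Rational(1, 19163)) = Rational(-41181, 19163) ≈ -2.1490)
Mul(Add(Mul(-7914, Pow(-4473, -1)), 20408), Pow(Add(-35034, t), -1)) = Mul(Add(Mul(-7914, Pow(-4473, -1)), 20408), Pow(Add(-35034, Rational(-41181, 19163)), -1)) = Mul(Add(Mul(-7914, Rational(-1, 4473)), 20408), Pow(Rational(-671397723, 19163), -1)) = Mul(Add(Rational(2638, 1491), 20408), Rational(-19163, 671397723)) = Mul(Rational(30430966, 1491), Rational(-19163, 671397723)) = Rational(-583148601458, 1001054004993)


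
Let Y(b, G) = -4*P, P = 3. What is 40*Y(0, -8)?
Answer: -480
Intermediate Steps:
Y(b, G) = -12 (Y(b, G) = -4*3 = -12)
40*Y(0, -8) = 40*(-12) = -480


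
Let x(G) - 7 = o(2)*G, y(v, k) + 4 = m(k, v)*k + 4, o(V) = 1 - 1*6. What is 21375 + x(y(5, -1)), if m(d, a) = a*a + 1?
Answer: 21512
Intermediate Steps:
m(d, a) = 1 + a**2 (m(d, a) = a**2 + 1 = 1 + a**2)
o(V) = -5 (o(V) = 1 - 6 = -5)
y(v, k) = k*(1 + v**2) (y(v, k) = -4 + ((1 + v**2)*k + 4) = -4 + (k*(1 + v**2) + 4) = -4 + (4 + k*(1 + v**2)) = k*(1 + v**2))
x(G) = 7 - 5*G
21375 + x(y(5, -1)) = 21375 + (7 - (-5)*(1 + 5**2)) = 21375 + (7 - (-5)*(1 + 25)) = 21375 + (7 - (-5)*26) = 21375 + (7 - 5*(-26)) = 21375 + (7 + 130) = 21375 + 137 = 21512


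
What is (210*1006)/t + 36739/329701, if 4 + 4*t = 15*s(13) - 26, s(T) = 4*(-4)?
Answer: -9286687117/2967309 ≈ -3129.7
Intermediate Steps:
s(T) = -16
t = -135/2 (t = -1 + (15*(-16) - 26)/4 = -1 + (-240 - 26)/4 = -1 + (¼)*(-266) = -1 - 133/2 = -135/2 ≈ -67.500)
(210*1006)/t + 36739/329701 = (210*1006)/(-135/2) + 36739/329701 = 211260*(-2/135) + 36739*(1/329701) = -28168/9 + 36739/329701 = -9286687117/2967309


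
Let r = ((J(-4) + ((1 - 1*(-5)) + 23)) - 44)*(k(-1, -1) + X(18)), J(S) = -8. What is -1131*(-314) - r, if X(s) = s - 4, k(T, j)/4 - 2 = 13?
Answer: 356836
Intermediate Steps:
k(T, j) = 60 (k(T, j) = 8 + 4*13 = 8 + 52 = 60)
X(s) = -4 + s
r = -1702 (r = ((-8 + ((1 - 1*(-5)) + 23)) - 44)*(60 + (-4 + 18)) = ((-8 + ((1 + 5) + 23)) - 44)*(60 + 14) = ((-8 + (6 + 23)) - 44)*74 = ((-8 + 29) - 44)*74 = (21 - 44)*74 = -23*74 = -1702)
-1131*(-314) - r = -1131*(-314) - 1*(-1702) = 355134 + 1702 = 356836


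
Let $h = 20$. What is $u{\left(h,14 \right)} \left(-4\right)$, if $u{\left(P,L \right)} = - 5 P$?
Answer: $400$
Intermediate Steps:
$u{\left(h,14 \right)} \left(-4\right) = \left(-5\right) 20 \left(-4\right) = \left(-100\right) \left(-4\right) = 400$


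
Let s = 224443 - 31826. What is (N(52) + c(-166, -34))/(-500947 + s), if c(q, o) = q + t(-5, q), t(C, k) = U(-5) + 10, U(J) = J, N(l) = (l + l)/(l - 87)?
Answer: 5739/10791550 ≈ 0.00053180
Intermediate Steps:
N(l) = 2*l/(-87 + l) (N(l) = (2*l)/(-87 + l) = 2*l/(-87 + l))
t(C, k) = 5 (t(C, k) = -5 + 10 = 5)
c(q, o) = 5 + q (c(q, o) = q + 5 = 5 + q)
s = 192617
(N(52) + c(-166, -34))/(-500947 + s) = (2*52/(-87 + 52) + (5 - 166))/(-500947 + 192617) = (2*52/(-35) - 161)/(-308330) = (2*52*(-1/35) - 161)*(-1/308330) = (-104/35 - 161)*(-1/308330) = -5739/35*(-1/308330) = 5739/10791550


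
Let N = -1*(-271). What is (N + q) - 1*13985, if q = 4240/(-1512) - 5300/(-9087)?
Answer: -7852275904/572481 ≈ -13716.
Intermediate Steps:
N = 271
q = -1271470/572481 (q = 4240*(-1/1512) - 5300*(-1/9087) = -530/189 + 5300/9087 = -1271470/572481 ≈ -2.2210)
(N + q) - 1*13985 = (271 - 1271470/572481) - 1*13985 = 153870881/572481 - 13985 = -7852275904/572481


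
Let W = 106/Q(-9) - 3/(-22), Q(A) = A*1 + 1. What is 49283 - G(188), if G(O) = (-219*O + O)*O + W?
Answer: 341188677/44 ≈ 7.7543e+6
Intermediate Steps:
Q(A) = 1 + A (Q(A) = A + 1 = 1 + A)
W = -577/44 (W = 106/(1 - 9) - 3/(-22) = 106/(-8) - 3*(-1/22) = 106*(-⅛) + 3/22 = -53/4 + 3/22 = -577/44 ≈ -13.114)
G(O) = -577/44 - 218*O² (G(O) = (-219*O + O)*O - 577/44 = (-218*O)*O - 577/44 = -218*O² - 577/44 = -577/44 - 218*O²)
49283 - G(188) = 49283 - (-577/44 - 218*188²) = 49283 - (-577/44 - 218*35344) = 49283 - (-577/44 - 7704992) = 49283 - 1*(-339020225/44) = 49283 + 339020225/44 = 341188677/44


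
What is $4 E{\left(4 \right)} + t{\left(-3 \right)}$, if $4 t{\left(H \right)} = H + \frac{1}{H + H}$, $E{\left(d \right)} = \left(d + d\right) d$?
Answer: $\frac{3053}{24} \approx 127.21$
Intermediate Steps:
$E{\left(d \right)} = 2 d^{2}$ ($E{\left(d \right)} = 2 d d = 2 d^{2}$)
$t{\left(H \right)} = \frac{H}{4} + \frac{1}{8 H}$ ($t{\left(H \right)} = \frac{H + \frac{1}{H + H}}{4} = \frac{H + \frac{1}{2 H}}{4} = \frac{H}{4} + \frac{1}{8 H}$)
$4 E{\left(4 \right)} + t{\left(-3 \right)} = 4 \cdot 2 \cdot 4^{2} + \left(\frac{1}{4} \left(-3\right) + \frac{1}{8 \left(-3\right)}\right) = 4 \cdot 2 \cdot 16 + \left(- \frac{3}{4} + \frac{1}{8} \left(- \frac{1}{3}\right)\right) = 4 \cdot 32 - \frac{19}{24} = 128 - \frac{19}{24} = \frac{3053}{24}$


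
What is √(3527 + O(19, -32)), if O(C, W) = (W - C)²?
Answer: 4*√383 ≈ 78.281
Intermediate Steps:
√(3527 + O(19, -32)) = √(3527 + (19 - 1*(-32))²) = √(3527 + (19 + 32)²) = √(3527 + 51²) = √(3527 + 2601) = √6128 = 4*√383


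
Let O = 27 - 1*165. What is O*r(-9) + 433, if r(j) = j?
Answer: 1675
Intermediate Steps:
O = -138 (O = 27 - 165 = -138)
O*r(-9) + 433 = -138*(-9) + 433 = 1242 + 433 = 1675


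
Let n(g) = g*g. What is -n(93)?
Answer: -8649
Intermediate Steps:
n(g) = g²
-n(93) = -1*93² = -1*8649 = -8649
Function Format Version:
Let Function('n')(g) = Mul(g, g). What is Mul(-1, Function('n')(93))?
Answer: -8649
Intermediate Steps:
Function('n')(g) = Pow(g, 2)
Mul(-1, Function('n')(93)) = Mul(-1, Pow(93, 2)) = Mul(-1, 8649) = -8649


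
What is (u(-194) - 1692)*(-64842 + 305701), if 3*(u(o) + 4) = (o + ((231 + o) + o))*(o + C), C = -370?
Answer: 15485306828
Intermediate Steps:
u(o) = -4 + (-370 + o)*(231 + 3*o)/3 (u(o) = -4 + ((o + ((231 + o) + o))*(o - 370))/3 = -4 + ((o + (231 + 2*o))*(-370 + o))/3 = -4 + ((231 + 3*o)*(-370 + o))/3 = -4 + ((-370 + o)*(231 + 3*o))/3 = -4 + (-370 + o)*(231 + 3*o)/3)
(u(-194) - 1692)*(-64842 + 305701) = ((-28494 + (-194)² - 293*(-194)) - 1692)*(-64842 + 305701) = ((-28494 + 37636 + 56842) - 1692)*240859 = (65984 - 1692)*240859 = 64292*240859 = 15485306828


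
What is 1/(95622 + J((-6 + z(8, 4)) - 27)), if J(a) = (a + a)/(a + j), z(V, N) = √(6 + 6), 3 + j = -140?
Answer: 246737600/23593635158411 + 143*√3/70780905475233 ≈ 1.0458e-5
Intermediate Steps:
j = -143 (j = -3 - 140 = -143)
z(V, N) = 2*√3 (z(V, N) = √12 = 2*√3)
J(a) = 2*a/(-143 + a) (J(a) = (a + a)/(a - 143) = (2*a)/(-143 + a) = 2*a/(-143 + a))
1/(95622 + J((-6 + z(8, 4)) - 27)) = 1/(95622 + 2*((-6 + 2*√3) - 27)/(-143 + ((-6 + 2*√3) - 27))) = 1/(95622 + 2*(-33 + 2*√3)/(-143 + (-33 + 2*√3))) = 1/(95622 + 2*(-33 + 2*√3)/(-176 + 2*√3))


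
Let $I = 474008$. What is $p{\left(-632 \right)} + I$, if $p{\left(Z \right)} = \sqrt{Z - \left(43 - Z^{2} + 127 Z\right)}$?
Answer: $474008 + \sqrt{479013} \approx 4.747 \cdot 10^{5}$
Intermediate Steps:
$p{\left(Z \right)} = \sqrt{-43 + Z^{2} - 126 Z}$ ($p{\left(Z \right)} = \sqrt{Z - \left(43 - Z^{2} + 127 Z\right)} = \sqrt{-43 + Z^{2} - 126 Z}$)
$p{\left(-632 \right)} + I = \sqrt{-43 + \left(-632\right)^{2} - -79632} + 474008 = \sqrt{-43 + 399424 + 79632} + 474008 = \sqrt{479013} + 474008 = 474008 + \sqrt{479013}$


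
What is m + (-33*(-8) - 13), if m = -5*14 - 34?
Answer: 147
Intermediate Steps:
m = -104 (m = -70 - 34 = -104)
m + (-33*(-8) - 13) = -104 + (-33*(-8) - 13) = -104 + (264 - 13) = -104 + 251 = 147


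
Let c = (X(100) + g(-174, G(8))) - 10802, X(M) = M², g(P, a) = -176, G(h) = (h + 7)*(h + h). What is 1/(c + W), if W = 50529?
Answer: 1/49551 ≈ 2.0181e-5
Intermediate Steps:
G(h) = 2*h*(7 + h) (G(h) = (7 + h)*(2*h) = 2*h*(7 + h))
c = -978 (c = (100² - 176) - 10802 = (10000 - 176) - 10802 = 9824 - 10802 = -978)
1/(c + W) = 1/(-978 + 50529) = 1/49551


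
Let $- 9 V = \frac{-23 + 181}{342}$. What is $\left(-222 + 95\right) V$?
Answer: $\frac{10033}{1539} \approx 6.5192$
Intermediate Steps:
$V = - \frac{79}{1539}$ ($V = - \frac{\left(-23 + 181\right) \frac{1}{342}}{9} = - \frac{158 \cdot \frac{1}{342}}{9} = \left(- \frac{1}{9}\right) \frac{79}{171} = - \frac{79}{1539} \approx -0.051332$)
$\left(-222 + 95\right) V = \left(-222 + 95\right) \left(- \frac{79}{1539}\right) = \left(-127\right) \left(- \frac{79}{1539}\right) = \frac{10033}{1539}$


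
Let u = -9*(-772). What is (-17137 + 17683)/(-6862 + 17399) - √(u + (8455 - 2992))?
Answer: 546/10537 - 3*√1379 ≈ -111.35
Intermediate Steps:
u = 6948
(-17137 + 17683)/(-6862 + 17399) - √(u + (8455 - 2992)) = (-17137 + 17683)/(-6862 + 17399) - √(6948 + (8455 - 2992)) = 546/10537 - √(6948 + 5463) = 546*(1/10537) - √12411 = 546/10537 - 3*√1379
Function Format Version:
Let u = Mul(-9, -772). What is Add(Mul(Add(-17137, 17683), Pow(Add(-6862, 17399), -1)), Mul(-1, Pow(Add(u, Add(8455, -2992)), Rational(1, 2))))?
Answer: Add(Rational(546, 10537), Mul(-3, Pow(1379, Rational(1, 2)))) ≈ -111.35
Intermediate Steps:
u = 6948
Add(Mul(Add(-17137, 17683), Pow(Add(-6862, 17399), -1)), Mul(-1, Pow(Add(u, Add(8455, -2992)), Rational(1, 2)))) = Add(Mul(Add(-17137, 17683), Pow(Add(-6862, 17399), -1)), Mul(-1, Pow(Add(6948, Add(8455, -2992)), Rational(1, 2)))) = Add(Mul(546, Pow(10537, -1)), Mul(-1, Pow(Add(6948, 5463), Rational(1, 2)))) = Add(Mul(546, Rational(1, 10537)), Mul(-1, Pow(12411, Rational(1, 2)))) = Add(Rational(546, 10537), Mul(-1, Mul(3, Pow(1379, Rational(1, 2))))) = Add(Rational(546, 10537), Mul(-3, Pow(1379, Rational(1, 2))))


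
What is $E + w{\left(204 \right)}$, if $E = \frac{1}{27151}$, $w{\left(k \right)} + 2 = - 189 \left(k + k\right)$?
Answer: $- \frac{2093722213}{27151} \approx -77114.0$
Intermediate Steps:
$w{\left(k \right)} = -2 - 378 k$ ($w{\left(k \right)} = -2 - 189 \left(k + k\right) = -2 - 189 \cdot 2 k = -2 - 378 k$)
$E = \frac{1}{27151} \approx 3.6831 \cdot 10^{-5}$
$E + w{\left(204 \right)} = \frac{1}{27151} - 77114 = - \frac{2093722213}{27151}$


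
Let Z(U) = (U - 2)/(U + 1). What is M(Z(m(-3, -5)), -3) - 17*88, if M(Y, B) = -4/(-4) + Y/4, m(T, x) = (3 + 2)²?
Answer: -155457/104 ≈ -1494.8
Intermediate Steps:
m(T, x) = 25 (m(T, x) = 5² = 25)
Z(U) = (-2 + U)/(1 + U)
M(Y, B) = 1 + Y/4 (M(Y, B) = -4*(-¼) + Y*(¼) = 1 + Y/4)
M(Z(m(-3, -5)), -3) - 17*88 = (1 + ((-2 + 25)/(1 + 25))/4) - 17*88 = (1 + (23/26)/4) - 1496 = (1 + ((1/26)*23)/4) - 1496 = (1 + (¼)*(23/26)) - 1496 = (1 + 23/104) - 1496 = 127/104 - 1496 = -155457/104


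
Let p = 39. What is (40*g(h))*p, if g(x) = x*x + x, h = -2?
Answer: 3120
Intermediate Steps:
g(x) = x + x² (g(x) = x² + x = x + x²)
(40*g(h))*p = (40*(-2*(1 - 2)))*39 = (40*(-2*(-1)))*39 = (40*2)*39 = 80*39 = 3120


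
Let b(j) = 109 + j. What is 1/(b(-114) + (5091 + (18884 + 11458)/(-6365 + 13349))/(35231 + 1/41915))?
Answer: -1718887374024/8345839801505 ≈ -0.20596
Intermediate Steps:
1/(b(-114) + (5091 + (18884 + 11458)/(-6365 + 13349))/(35231 + 1/41915)) = 1/((109 - 114) + (5091 + (18884 + 11458)/(-6365 + 13349))/(35231 + 1/41915)) = 1/(-5 + (5091 + 30342/6984)/(35231 + 1/41915)) = 1/(-5 + (5091 + 30342*(1/6984))/(1476707366/41915)) = 1/(-5 + (5091 + 5057/1164)*(41915/1476707366)) = 1/(-5 + (5930981/1164)*(41915/1476707366)) = 1/(-5 + 248597068615/1718887374024) = 1/(-8345839801505/1718887374024) = -1718887374024/8345839801505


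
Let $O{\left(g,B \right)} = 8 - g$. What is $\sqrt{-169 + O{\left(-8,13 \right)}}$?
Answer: $3 i \sqrt{17} \approx 12.369 i$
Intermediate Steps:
$\sqrt{-169 + O{\left(-8,13 \right)}} = \sqrt{-169 + \left(8 - -8\right)} = \sqrt{-169 + \left(8 + 8\right)} = \sqrt{-169 + 16} = \sqrt{-153} = 3 i \sqrt{17}$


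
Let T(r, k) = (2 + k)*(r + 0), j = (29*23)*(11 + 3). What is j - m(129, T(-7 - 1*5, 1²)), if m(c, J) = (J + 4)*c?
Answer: 13466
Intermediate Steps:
j = 9338 (j = 667*14 = 9338)
T(r, k) = r*(2 + k) (T(r, k) = (2 + k)*r = r*(2 + k))
m(c, J) = c*(4 + J) (m(c, J) = (4 + J)*c = c*(4 + J))
j - m(129, T(-7 - 1*5, 1²)) = 9338 - 129*(4 + (-7 - 1*5)*(2 + 1²)) = 9338 - 129*(4 + (-7 - 5)*(2 + 1)) = 9338 - 129*(4 - 12*3) = 9338 - 129*(4 - 36) = 9338 - 129*(-32) = 9338 - 1*(-4128) = 9338 + 4128 = 13466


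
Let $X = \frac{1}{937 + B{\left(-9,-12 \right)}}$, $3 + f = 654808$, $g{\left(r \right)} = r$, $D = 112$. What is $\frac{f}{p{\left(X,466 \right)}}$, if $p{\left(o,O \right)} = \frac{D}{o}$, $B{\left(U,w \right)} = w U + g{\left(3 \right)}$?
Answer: $\frac{654805}{117376} \approx 5.5787$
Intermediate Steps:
$f = 654805$ ($f = -3 + 654808 = 654805$)
$B{\left(U,w \right)} = 3 + U w$ ($B{\left(U,w \right)} = w U + 3 = U w + 3 = 3 + U w$)
$X = \frac{1}{1048}$ ($X = \frac{1}{937 + \left(3 - -108\right)} = \frac{1}{937 + \left(3 + 108\right)} = \frac{1}{937 + 111} = \frac{1}{1048} \approx 0.0009542$)
$p{\left(o,O \right)} = \frac{112}{o}$
$\frac{f}{p{\left(X,466 \right)}} = \frac{654805}{112 \frac{1}{\frac{1}{1048}}} = \frac{654805}{112 \cdot 1048} = \frac{654805}{117376}$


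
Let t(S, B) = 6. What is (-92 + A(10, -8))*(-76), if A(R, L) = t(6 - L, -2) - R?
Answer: 7296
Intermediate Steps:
A(R, L) = 6 - R
(-92 + A(10, -8))*(-76) = (-92 + (6 - 1*10))*(-76) = (-92 + (6 - 10))*(-76) = (-92 - 4)*(-76) = -96*(-76) = 7296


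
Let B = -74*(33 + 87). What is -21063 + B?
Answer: -29943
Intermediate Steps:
B = -8880 (B = -74*120 = -8880)
-21063 + B = -21063 - 8880 = -29943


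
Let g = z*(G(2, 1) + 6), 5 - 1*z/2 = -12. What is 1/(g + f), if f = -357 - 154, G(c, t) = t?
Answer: -1/273 ≈ -0.0036630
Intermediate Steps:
z = 34 (z = 10 - 2*(-12) = 10 + 24 = 34)
f = -511
g = 238 (g = 34*(1 + 6) = 34*7 = 238)
1/(g + f) = 1/(238 - 511) = 1/(-273) = -1/273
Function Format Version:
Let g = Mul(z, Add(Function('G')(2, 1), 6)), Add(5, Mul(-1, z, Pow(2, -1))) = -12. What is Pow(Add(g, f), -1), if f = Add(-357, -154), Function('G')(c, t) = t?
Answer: Rational(-1, 273) ≈ -0.0036630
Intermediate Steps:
z = 34 (z = Add(10, Mul(-2, -12)) = Add(10, 24) = 34)
f = -511
g = 238 (g = Mul(34, Add(1, 6)) = Mul(34, 7) = 238)
Pow(Add(g, f), -1) = Pow(Add(238, -511), -1) = Pow(-273, -1) = Rational(-1, 273)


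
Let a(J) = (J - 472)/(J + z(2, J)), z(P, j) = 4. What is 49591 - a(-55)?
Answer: 148742/3 ≈ 49581.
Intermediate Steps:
a(J) = (-472 + J)/(4 + J) (a(J) = (J - 472)/(J + 4) = (-472 + J)/(4 + J))
49591 - a(-55) = 49591 - (-472 - 55)/(4 - 55) = 49591 - (-527)/(-51) = 49591 - (-1)*(-527)/51 = 49591 - 1*31/3 = 49591 - 31/3 = 148742/3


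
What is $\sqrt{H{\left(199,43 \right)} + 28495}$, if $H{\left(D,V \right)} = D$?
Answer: $\sqrt{28694} \approx 169.39$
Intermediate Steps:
$\sqrt{H{\left(199,43 \right)} + 28495} = \sqrt{199 + 28495} = \sqrt{28694}$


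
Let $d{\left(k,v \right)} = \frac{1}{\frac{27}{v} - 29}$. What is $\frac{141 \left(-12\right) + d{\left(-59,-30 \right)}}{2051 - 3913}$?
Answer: $\frac{36137}{39767} \approx 0.90872$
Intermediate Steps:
$d{\left(k,v \right)} = \frac{1}{-29 + \frac{27}{v}}$
$\frac{141 \left(-12\right) + d{\left(-59,-30 \right)}}{2051 - 3913} = \frac{141 \left(-12\right) - - \frac{30}{-27 + 29 \left(-30\right)}}{2051 - 3913} = \frac{-1692 - - \frac{30}{-27 - 870}}{-1862} = \left(-1692 - - \frac{30}{-897}\right) \left(- \frac{1}{1862}\right) = \left(-1692 - \left(-30\right) \left(- \frac{1}{897}\right)\right) \left(- \frac{1}{1862}\right) = \left(-1692 - \frac{10}{299}\right) \left(- \frac{1}{1862}\right) = \left(- \frac{505918}{299}\right) \left(- \frac{1}{1862}\right) = \frac{36137}{39767}$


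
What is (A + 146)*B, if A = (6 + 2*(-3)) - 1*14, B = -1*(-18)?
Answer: 2376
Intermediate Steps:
B = 18
A = -14 (A = (6 - 6) - 14 = 0 - 14 = -14)
(A + 146)*B = (-14 + 146)*18 = 132*18 = 2376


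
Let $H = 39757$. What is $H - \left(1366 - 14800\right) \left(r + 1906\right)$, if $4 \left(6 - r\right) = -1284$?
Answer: $30037879$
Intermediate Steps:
$r = 327$ ($r = 6 - -321 = 6 + 321 = 327$)
$H - \left(1366 - 14800\right) \left(r + 1906\right) = 39757 - \left(1366 - 14800\right) \left(327 + 1906\right) = 39757 - \left(-13434\right) 2233 = 39757 - -29998122 = 39757 + 29998122 = 30037879$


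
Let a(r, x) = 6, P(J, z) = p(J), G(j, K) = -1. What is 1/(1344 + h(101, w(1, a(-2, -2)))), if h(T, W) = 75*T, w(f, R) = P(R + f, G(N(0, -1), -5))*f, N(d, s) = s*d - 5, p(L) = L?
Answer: 1/8919 ≈ 0.00011212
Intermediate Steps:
N(d, s) = -5 + d*s (N(d, s) = d*s - 5 = -5 + d*s)
P(J, z) = J
w(f, R) = f*(R + f) (w(f, R) = (R + f)*f = f*(R + f))
1/(1344 + h(101, w(1, a(-2, -2)))) = 1/(1344 + 75*101) = 1/(1344 + 7575) = 1/8919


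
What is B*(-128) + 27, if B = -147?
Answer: 18843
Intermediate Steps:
B*(-128) + 27 = -147*(-128) + 27 = 18816 + 27 = 18843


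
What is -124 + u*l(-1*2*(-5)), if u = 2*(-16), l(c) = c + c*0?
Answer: -444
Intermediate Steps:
l(c) = c (l(c) = c + 0 = c)
u = -32
-124 + u*l(-1*2*(-5)) = -124 - 32*(-1*2)*(-5) = -124 - (-64)*(-5) = -124 - 32*10 = -124 - 320 = -444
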